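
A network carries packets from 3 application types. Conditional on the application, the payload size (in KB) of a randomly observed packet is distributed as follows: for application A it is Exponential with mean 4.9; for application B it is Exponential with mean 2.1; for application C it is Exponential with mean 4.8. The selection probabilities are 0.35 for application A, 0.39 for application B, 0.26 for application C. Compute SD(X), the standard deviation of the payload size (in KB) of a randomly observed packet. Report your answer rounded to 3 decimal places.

Per component, A: μ=4.9, E[X²]=48.02; B: μ=2.1, E[X²]=8.82; C: μ=4.8, E[X²]=46.08.
E[X] = 0.35·4.9 + 0.39·2.1 + 0.26·4.8 = 3.782.
E[X²] = 0.35·48.02 + 0.39·8.82 + 0.26·46.08 = 32.2276.
Var(X) = E[X²] − (E[X])² = 32.2276 − 14.3035 = 17.9241.
SD(X) = √17.9241 = 4.23368.

4.234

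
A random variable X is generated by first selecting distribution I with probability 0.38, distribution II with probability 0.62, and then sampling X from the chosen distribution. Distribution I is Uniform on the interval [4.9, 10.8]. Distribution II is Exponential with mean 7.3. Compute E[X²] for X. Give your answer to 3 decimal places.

For each component E[X²] = Var + (mean)², giving I: 64.5233; II: 106.58.
Overall E[X²] = 0.38·64.5233 + 0.62·106.58 = 90.5985.

90.598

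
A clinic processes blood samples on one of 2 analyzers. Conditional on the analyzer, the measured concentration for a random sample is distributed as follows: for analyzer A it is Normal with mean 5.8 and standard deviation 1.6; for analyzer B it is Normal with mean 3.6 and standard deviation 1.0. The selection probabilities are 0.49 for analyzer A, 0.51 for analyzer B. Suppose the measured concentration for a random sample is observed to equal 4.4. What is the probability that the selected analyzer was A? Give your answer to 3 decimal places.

Likelihoods f(4.4 | ·): A: 0.170034; B: 0.289692.
Posterior ∝ prior × likelihood. Numerator for A: 0.49·0.170034 = 0.0833168.
Normalizing constant: 0.49·0.170034 + 0.51·0.289692 = 0.23106.
P(A | observation) = 0.0833168 / 0.23106 = 0.360586.

0.361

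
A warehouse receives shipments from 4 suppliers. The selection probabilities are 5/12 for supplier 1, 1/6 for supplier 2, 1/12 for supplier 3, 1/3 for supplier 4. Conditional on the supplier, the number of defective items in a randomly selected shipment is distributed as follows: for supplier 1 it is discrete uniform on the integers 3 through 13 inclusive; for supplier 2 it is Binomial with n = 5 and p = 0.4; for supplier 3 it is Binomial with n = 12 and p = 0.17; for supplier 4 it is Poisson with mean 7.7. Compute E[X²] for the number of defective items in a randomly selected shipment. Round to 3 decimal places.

For each component E[X²] = Var + (mean)², giving 1: 74; 2: 5.2; 3: 5.8548; 4: 66.99.
Overall E[X²] = 0.416667·74 + 0.166667·5.2 + 0.0833333·5.8548 + 0.333333·66.99 = 54.5179.

54.518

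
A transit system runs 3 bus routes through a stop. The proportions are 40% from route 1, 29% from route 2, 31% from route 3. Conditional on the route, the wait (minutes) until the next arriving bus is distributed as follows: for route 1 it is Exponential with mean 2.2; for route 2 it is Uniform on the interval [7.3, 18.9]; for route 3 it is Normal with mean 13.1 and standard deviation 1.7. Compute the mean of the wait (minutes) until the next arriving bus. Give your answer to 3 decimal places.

Component means — 1: 2.2; 2: 13.1; 3: 13.1.
E[X] = 0.4·2.2 + 0.29·13.1 + 0.31·13.1 = 8.74.

8.740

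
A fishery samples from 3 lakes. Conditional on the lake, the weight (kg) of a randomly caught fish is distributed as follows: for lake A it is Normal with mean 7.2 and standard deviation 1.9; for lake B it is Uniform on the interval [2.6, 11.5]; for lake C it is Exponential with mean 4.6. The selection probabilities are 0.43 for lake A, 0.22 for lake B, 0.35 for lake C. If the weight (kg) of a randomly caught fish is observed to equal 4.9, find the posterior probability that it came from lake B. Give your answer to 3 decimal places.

Likelihoods f(4.9 | ·): A: 0.100915; B: 0.11236; C: 0.0749245.
Posterior ∝ prior × likelihood. Numerator for B: 0.22·0.11236 = 0.0247191.
Normalizing constant: 0.43·0.100915 + 0.22·0.11236 + 0.35·0.0749245 = 0.094336.
P(B | observation) = 0.0247191 / 0.094336 = 0.262032.

0.262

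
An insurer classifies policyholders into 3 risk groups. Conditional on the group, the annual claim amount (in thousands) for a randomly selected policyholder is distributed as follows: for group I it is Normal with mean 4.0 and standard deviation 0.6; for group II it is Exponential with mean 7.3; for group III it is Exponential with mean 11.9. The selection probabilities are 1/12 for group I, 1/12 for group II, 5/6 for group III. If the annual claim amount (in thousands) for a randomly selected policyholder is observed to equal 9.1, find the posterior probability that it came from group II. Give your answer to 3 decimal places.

Likelihoods f(9.1 | ·): I: 1.36104e-16; II: 0.0393819; III: 0.0391152.
Posterior ∝ prior × likelihood. Numerator for II: 0.0833333·0.0393819 = 0.00328182.
Normalizing constant: 0.0833333·1.36104e-16 + 0.0833333·0.0393819 + 0.833333·0.0391152 = 0.0358778.
P(II | observation) = 0.00328182 / 0.0358778 = 0.0914722.

0.091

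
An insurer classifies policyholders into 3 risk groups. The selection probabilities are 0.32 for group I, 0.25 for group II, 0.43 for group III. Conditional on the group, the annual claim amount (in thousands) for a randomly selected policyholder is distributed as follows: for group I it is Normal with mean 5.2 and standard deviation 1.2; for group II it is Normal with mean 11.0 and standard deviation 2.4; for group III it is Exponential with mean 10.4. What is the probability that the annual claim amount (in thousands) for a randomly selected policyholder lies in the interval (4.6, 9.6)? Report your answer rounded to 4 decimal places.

0.3957

Conditional on each group, P(4.6 < X < 9.6): I: 0.69134; II: 0.276004; III: 0.245257.
By total probability, P(4.6 < X < 9.6) = 0.32·0.69134 + 0.25·0.276004 + 0.43·0.245257 = 0.39569.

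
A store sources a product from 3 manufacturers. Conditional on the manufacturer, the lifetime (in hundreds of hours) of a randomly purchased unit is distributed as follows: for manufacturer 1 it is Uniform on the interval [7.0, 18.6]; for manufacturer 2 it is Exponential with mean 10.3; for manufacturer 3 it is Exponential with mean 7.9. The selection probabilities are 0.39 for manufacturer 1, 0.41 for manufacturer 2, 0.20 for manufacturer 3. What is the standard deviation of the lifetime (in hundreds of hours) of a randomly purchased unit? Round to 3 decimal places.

Per component, 1: μ=12.8, E[X²]=175.053; 2: μ=10.3, E[X²]=212.18; 3: μ=7.9, E[X²]=124.82.
E[X] = 0.39·12.8 + 0.41·10.3 + 0.2·7.9 = 10.795.
E[X²] = 0.39·175.053 + 0.41·212.18 + 0.2·124.82 = 180.229.
Var(X) = E[X²] − (E[X])² = 180.229 − 116.532 = 63.6966.
SD(X) = √63.6966 = 7.98101.

7.981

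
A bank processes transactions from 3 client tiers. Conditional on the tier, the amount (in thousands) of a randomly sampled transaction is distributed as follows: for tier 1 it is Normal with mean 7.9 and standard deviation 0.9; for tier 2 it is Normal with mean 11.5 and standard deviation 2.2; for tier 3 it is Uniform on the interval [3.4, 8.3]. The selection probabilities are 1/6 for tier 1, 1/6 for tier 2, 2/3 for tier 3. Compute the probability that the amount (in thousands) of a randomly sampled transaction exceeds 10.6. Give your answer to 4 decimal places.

Conditional on each tier, P(X > 10.6): 1: 0.0013499; 2: 0.658764; 3: 0.
By total probability, P(X > 10.6) = 0.166667·0.0013499 + 0.166667·0.658764 + 0.666667·0 = 0.110019.

0.1100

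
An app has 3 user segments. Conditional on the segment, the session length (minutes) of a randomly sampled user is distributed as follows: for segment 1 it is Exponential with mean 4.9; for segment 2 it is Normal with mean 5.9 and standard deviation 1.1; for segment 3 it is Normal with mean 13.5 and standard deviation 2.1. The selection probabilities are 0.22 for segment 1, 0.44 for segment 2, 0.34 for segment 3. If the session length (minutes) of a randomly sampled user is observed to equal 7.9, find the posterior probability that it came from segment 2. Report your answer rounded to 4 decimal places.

Likelihoods f(7.9 | ·): 1: 0.0407019; 2: 0.0694505; 3: 0.00542666.
Posterior ∝ prior × likelihood. Numerator for 2: 0.44·0.0694505 = 0.0305582.
Normalizing constant: 0.22·0.0407019 + 0.44·0.0694505 + 0.34·0.00542666 = 0.0413577.
P(2 | observation) = 0.0305582 / 0.0413577 = 0.738876.

0.7389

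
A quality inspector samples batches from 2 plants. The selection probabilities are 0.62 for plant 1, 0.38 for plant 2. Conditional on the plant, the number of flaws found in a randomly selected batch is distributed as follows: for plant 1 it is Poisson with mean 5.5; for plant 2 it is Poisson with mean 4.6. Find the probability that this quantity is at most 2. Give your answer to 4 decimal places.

Conditional on each plant, P(X ≤ 2): 1: 0.0883764; 2: 0.162639.
By total probability, P(X ≤ 2) = 0.62·0.0883764 + 0.38·0.162639 = 0.116596.

0.1166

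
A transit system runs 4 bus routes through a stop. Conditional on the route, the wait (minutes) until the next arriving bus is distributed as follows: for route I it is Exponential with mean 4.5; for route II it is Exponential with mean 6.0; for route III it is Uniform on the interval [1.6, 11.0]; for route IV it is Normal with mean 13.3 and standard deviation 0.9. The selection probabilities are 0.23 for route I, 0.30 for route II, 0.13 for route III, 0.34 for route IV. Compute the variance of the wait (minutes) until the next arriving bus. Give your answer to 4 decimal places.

Per component, I: μ=4.5, E[X²]=40.5; II: μ=6, E[X²]=72; III: μ=6.3, E[X²]=47.0533; IV: μ=13.3, E[X²]=177.7.
E[X] = 0.23·4.5 + 0.3·6 + 0.13·6.3 + 0.34·13.3 = 8.176.
E[X²] = 0.23·40.5 + 0.3·72 + 0.13·47.0533 + 0.34·177.7 = 97.4499.
Var(X) = E[X²] − (E[X])² = 97.4499 − 66.847 = 30.603.

30.6030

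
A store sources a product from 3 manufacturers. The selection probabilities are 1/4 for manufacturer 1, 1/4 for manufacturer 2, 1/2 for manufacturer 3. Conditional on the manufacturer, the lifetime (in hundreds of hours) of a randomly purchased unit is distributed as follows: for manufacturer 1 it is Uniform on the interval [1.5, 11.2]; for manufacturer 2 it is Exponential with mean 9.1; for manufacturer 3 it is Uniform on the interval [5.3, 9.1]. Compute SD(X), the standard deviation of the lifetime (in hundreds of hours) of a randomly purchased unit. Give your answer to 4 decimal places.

4.9273

Per component, 1: μ=6.35, E[X²]=48.1633; 2: μ=9.1, E[X²]=165.62; 3: μ=7.2, E[X²]=53.0433.
E[X] = 0.25·6.35 + 0.25·9.1 + 0.5·7.2 = 7.4625.
E[X²] = 0.25·48.1633 + 0.25·165.62 + 0.5·53.0433 = 79.9675.
Var(X) = E[X²] − (E[X])² = 79.9675 − 55.6889 = 24.2786.
SD(X) = √24.2786 = 4.92733.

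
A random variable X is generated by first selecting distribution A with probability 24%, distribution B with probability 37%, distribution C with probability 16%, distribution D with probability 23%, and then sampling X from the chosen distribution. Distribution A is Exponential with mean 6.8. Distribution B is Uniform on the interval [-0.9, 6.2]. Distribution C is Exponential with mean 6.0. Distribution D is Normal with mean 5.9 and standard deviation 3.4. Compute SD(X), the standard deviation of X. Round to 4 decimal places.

Per component, A: μ=6.8, E[X²]=92.48; B: μ=2.65, E[X²]=11.2233; C: μ=6, E[X²]=72; D: μ=5.9, E[X²]=46.37.
E[X] = 0.24·6.8 + 0.37·2.65 + 0.16·6 + 0.23·5.9 = 4.9295.
E[X²] = 0.24·92.48 + 0.37·11.2233 + 0.16·72 + 0.23·46.37 = 48.5329.
Var(X) = E[X²] − (E[X])² = 48.5329 − 24.3 = 24.233.
SD(X) = √24.233 = 4.9227.

4.9227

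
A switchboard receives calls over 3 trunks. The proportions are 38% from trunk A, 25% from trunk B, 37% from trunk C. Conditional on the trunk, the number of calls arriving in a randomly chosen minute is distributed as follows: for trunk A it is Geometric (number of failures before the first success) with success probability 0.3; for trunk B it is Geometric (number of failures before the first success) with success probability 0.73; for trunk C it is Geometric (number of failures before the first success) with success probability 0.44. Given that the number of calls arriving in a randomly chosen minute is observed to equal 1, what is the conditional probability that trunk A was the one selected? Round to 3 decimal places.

Likelihoods P(X=1 | ·): A: 0.21; B: 0.1971; C: 0.2464.
Posterior ∝ prior × likelihood. Numerator for A: 0.38·0.21 = 0.0798.
Normalizing constant: 0.38·0.21 + 0.25·0.1971 + 0.37·0.2464 = 0.220243.
P(A | observation) = 0.0798 / 0.220243 = 0.362327.

0.362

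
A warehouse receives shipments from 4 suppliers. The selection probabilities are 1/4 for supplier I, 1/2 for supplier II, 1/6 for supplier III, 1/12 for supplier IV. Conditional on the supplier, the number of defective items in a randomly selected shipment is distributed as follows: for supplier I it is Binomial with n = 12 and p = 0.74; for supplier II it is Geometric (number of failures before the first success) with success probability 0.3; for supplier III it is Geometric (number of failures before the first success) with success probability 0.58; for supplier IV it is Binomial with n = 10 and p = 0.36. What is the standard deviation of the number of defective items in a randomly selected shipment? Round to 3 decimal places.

3.738

Per component, I: μ=8.88, E[X²]=81.1632; II: μ=2.33333, E[X²]=13.2222; III: μ=0.724138, E[X²]=1.77289; IV: μ=3.6, E[X²]=15.264.
E[X] = 0.25·8.88 + 0.5·2.33333 + 0.166667·0.724138 + 0.0833333·3.6 = 3.80736.
E[X²] = 0.25·81.1632 + 0.5·13.2222 + 0.166667·1.77289 + 0.0833333·15.264 = 28.4694.
Var(X) = E[X²] − (E[X])² = 28.4694 − 14.496 = 13.9734.
SD(X) = √13.9734 = 3.73811.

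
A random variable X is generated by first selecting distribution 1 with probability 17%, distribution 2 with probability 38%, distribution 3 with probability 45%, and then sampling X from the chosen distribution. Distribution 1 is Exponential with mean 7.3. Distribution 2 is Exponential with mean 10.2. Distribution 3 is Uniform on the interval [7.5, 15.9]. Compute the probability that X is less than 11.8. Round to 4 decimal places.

Conditional on each component, P(X < 11.8): 1: 0.801395; 2: 0.685529; 3: 0.511905.
By total probability, P(X < 11.8) = 0.17·0.801395 + 0.38·0.685529 + 0.45·0.511905 = 0.627095.

0.6271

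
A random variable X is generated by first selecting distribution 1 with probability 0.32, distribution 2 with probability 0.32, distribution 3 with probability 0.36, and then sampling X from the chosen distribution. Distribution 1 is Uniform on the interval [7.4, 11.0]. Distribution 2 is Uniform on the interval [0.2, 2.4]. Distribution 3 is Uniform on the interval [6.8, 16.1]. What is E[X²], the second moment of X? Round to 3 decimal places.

For each component E[X²] = Var + (mean)², giving 1: 85.72; 2: 2.09333; 3: 138.31.
Overall E[X²] = 0.32·85.72 + 0.32·2.09333 + 0.36·138.31 = 77.8919.

77.892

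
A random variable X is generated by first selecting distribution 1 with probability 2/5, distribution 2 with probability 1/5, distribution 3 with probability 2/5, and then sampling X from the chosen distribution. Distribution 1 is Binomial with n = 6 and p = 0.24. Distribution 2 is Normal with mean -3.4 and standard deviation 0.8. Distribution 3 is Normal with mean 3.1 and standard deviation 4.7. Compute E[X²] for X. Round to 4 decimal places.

16.3872

For each component E[X²] = Var + (mean)², giving 1: 3.168; 2: 12.2; 3: 31.7.
Overall E[X²] = 0.4·3.168 + 0.2·12.2 + 0.4·31.7 = 16.3872.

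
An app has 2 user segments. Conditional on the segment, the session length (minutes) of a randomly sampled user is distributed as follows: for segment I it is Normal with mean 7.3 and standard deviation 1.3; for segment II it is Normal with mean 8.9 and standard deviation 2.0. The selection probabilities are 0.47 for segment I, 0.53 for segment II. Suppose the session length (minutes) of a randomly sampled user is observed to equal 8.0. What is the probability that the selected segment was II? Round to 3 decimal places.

Likelihoods f(8.0 | ·): I: 0.265465; II: 0.180263.
Posterior ∝ prior × likelihood. Numerator for II: 0.53·0.180263 = 0.0955396.
Normalizing constant: 0.47·0.265465 + 0.53·0.180263 = 0.220308.
P(II | observation) = 0.0955396 / 0.220308 = 0.433664.

0.434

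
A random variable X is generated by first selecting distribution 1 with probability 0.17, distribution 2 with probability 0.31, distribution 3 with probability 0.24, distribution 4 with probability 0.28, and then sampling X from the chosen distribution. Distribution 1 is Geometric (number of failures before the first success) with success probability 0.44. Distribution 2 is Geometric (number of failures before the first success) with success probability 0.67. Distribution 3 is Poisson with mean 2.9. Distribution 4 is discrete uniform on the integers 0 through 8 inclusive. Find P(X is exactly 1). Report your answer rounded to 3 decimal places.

0.180

Conditional on each component, P(X = 1): 1: 0.2464; 2: 0.2211; 3: 0.159567; 4: 0.111111.
By total probability, P(X = 1) = 0.17·0.2464 + 0.31·0.2211 + 0.24·0.159567 + 0.28·0.111111 = 0.179836.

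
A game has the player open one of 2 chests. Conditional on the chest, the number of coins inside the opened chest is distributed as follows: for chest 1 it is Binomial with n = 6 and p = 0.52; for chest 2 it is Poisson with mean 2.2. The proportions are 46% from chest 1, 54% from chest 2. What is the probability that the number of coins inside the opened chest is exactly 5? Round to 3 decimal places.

Conditional on each chest, P(X = 5): 1: 0.109499; 2: 0.0475866.
By total probability, P(X = 5) = 0.46·0.109499 + 0.54·0.0475866 = 0.0760662.

0.076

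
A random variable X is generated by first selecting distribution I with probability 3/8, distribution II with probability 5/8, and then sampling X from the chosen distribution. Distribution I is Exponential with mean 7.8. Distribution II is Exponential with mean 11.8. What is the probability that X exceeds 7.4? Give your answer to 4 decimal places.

0.4790

Conditional on each component, P(X > 7.4): I: 0.387237; II: 0.534129.
By total probability, P(X > 7.4) = 0.375·0.387237 + 0.625·0.534129 = 0.479044.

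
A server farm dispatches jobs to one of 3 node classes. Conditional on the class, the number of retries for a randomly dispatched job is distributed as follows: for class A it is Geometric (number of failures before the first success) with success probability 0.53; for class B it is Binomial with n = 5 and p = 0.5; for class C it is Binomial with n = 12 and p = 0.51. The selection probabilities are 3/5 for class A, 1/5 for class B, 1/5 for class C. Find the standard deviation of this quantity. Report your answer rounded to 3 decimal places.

2.445

Per component, A: μ=0.886792, E[X²]=2.45959; B: μ=2.5, E[X²]=7.5; C: μ=6.12, E[X²]=40.4532.
E[X] = 0.6·0.886792 + 0.2·2.5 + 0.2·6.12 = 2.25608.
E[X²] = 0.6·2.45959 + 0.2·7.5 + 0.2·40.4532 = 11.0664.
Var(X) = E[X²] − (E[X])² = 11.0664 − 5.08988 = 5.97652.
SD(X) = √5.97652 = 2.44469.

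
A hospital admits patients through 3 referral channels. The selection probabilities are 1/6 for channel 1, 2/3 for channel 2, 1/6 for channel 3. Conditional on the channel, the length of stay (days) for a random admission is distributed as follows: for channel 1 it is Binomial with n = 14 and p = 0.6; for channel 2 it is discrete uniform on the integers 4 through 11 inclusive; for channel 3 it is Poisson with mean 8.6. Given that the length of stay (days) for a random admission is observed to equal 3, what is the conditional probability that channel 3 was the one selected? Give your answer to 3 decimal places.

Likelihoods P(X=3 | ·): 1: 0.00329773; 2: 0; 3: 0.0195169.
Posterior ∝ prior × likelihood. Numerator for 3: 0.166667·0.0195169 = 0.00325282.
Normalizing constant: 0.166667·0.00329773 + 0.666667·0 + 0.166667·0.0195169 = 0.00380244.
P(3 | observation) = 0.00325282 / 0.00380244 = 0.855456.

0.855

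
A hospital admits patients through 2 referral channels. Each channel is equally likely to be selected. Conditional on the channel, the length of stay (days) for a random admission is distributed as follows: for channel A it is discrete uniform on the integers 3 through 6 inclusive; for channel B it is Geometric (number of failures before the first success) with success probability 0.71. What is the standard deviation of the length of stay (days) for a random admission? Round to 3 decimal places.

Per component, A: μ=4.5, E[X²]=21.5; B: μ=0.408451, E[X²]=0.742115.
E[X] = 0.5·4.5 + 0.5·0.408451 = 2.45423.
E[X²] = 0.5·21.5 + 0.5·0.742115 = 11.1211.
Var(X) = E[X²] − (E[X])² = 11.1211 − 6.02322 = 5.09784.
SD(X) = √5.09784 = 2.25784.

2.258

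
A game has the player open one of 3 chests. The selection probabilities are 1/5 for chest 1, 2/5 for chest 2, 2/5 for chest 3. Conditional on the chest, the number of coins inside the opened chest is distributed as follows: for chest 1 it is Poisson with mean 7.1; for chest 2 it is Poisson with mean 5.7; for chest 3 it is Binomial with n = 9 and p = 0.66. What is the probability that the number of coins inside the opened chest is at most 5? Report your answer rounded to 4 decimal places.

Conditional on each chest, P(X ≤ 5): 1: 0.288119; 2: 0.494985; 3: 0.366158.
By total probability, P(X ≤ 5) = 0.2·0.288119 + 0.4·0.494985 + 0.4·0.366158 = 0.402081.

0.4021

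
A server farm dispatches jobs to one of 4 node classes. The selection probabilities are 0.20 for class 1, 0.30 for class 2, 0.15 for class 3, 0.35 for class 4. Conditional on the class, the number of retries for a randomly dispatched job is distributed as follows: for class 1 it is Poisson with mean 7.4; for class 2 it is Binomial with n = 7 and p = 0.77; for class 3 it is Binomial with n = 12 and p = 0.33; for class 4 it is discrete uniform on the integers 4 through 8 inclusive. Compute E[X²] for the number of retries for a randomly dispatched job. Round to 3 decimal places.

For each component E[X²] = Var + (mean)², giving 1: 62.16; 2: 30.2918; 3: 18.3348; 4: 38.
Overall E[X²] = 0.2·62.16 + 0.3·30.2918 + 0.15·18.3348 + 0.35·38 = 37.5698.

37.570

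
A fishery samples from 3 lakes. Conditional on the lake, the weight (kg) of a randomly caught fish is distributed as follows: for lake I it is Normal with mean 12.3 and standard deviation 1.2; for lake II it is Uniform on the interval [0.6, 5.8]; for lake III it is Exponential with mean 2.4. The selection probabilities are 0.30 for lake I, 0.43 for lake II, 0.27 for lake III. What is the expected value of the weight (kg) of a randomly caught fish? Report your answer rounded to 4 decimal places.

Component means — I: 12.3; II: 3.2; III: 2.4.
E[X] = 0.3·12.3 + 0.43·3.2 + 0.27·2.4 = 5.714.

5.7140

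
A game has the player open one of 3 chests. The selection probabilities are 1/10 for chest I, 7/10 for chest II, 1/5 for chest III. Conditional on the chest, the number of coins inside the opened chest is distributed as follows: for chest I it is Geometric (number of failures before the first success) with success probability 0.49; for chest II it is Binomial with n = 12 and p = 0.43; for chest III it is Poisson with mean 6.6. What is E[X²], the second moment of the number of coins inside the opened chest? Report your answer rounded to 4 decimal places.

31.0495

For each component E[X²] = Var + (mean)², giving I: 3.20741; II: 29.5668; III: 50.16.
Overall E[X²] = 0.1·3.20741 + 0.7·29.5668 + 0.2·50.16 = 31.0495.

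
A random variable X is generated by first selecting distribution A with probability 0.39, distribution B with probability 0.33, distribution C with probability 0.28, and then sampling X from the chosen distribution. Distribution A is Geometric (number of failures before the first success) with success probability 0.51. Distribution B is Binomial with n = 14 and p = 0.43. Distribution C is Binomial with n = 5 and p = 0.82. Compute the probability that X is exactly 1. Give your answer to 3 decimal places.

0.100

Conditional on each component, P(X = 1): A: 0.2499; B: 0.00403617; C: 0.00430402.
By total probability, P(X = 1) = 0.39·0.2499 + 0.33·0.00403617 + 0.28·0.00430402 = 0.0999981.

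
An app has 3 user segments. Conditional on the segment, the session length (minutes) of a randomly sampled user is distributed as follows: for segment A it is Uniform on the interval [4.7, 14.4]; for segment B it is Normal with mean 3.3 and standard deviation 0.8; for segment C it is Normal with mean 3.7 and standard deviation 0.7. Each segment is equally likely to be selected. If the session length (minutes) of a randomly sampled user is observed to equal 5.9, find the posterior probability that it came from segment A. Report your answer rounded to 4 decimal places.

0.9397

Likelihoods f(5.9 | ·): A: 0.103093; B: 0.00253631; C: 0.00408253.
Posterior ∝ prior × likelihood. Numerator for A: 0.333333·0.103093 = 0.0343643.
Normalizing constant: 0.333333·0.103093 + 0.333333·0.00253631 + 0.333333·0.00408253 = 0.0365705.
P(A | observation) = 0.0343643 / 0.0365705 = 0.939671.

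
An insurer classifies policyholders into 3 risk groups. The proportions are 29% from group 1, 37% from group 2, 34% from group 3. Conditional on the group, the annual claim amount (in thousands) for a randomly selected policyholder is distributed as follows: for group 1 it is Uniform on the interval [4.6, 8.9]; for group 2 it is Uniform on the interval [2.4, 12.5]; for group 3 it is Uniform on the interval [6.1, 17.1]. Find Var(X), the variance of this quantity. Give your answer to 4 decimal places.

11.5590

Per component, 1: μ=6.75, E[X²]=47.1033; 2: μ=7.45, E[X²]=64.0033; 3: μ=11.6, E[X²]=144.643.
E[X] = 0.29·6.75 + 0.37·7.45 + 0.34·11.6 = 8.658.
E[X²] = 0.29·47.1033 + 0.37·64.0033 + 0.34·144.643 = 86.5199.
Var(X) = E[X²] − (E[X])² = 86.5199 − 74.961 = 11.559.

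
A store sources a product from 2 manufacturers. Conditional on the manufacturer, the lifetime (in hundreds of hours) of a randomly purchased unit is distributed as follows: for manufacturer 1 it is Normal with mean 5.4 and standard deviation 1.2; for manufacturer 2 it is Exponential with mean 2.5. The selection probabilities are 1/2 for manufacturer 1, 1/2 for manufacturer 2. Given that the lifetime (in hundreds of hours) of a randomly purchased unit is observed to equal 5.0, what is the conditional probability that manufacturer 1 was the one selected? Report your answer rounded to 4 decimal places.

0.8531

Likelihoods f(5.0 | ·): 1: 0.314486; 2: 0.0541341.
Posterior ∝ prior × likelihood. Numerator for 1: 0.5·0.314486 = 0.157243.
Normalizing constant: 0.5·0.314486 + 0.5·0.0541341 = 0.18431.
P(1 | observation) = 0.157243 / 0.18431 = 0.853144.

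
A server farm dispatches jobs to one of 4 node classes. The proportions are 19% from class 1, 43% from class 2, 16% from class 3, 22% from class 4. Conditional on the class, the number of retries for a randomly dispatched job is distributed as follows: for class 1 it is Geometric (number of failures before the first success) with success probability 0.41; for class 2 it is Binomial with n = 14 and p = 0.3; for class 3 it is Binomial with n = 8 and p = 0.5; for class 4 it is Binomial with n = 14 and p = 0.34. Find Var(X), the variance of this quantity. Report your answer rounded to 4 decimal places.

4.2782

Per component, 1: μ=1.43902, E[X²]=5.58061; 2: μ=4.2, E[X²]=20.58; 3: μ=4, E[X²]=18; 4: μ=4.76, E[X²]=25.7992.
E[X] = 0.19·1.43902 + 0.43·4.2 + 0.16·4 + 0.22·4.76 = 3.76661.
E[X²] = 0.19·5.58061 + 0.43·20.58 + 0.16·18 + 0.22·25.7992 = 18.4655.
Var(X) = E[X²] − (E[X])² = 18.4655 − 14.1874 = 4.27815.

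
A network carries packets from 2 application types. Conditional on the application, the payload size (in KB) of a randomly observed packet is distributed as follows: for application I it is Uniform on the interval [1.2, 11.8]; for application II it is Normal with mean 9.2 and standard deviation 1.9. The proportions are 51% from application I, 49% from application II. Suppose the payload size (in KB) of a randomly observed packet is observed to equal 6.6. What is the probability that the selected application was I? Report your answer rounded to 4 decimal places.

Likelihoods f(6.6 | ·): I: 0.0943396; II: 0.082325.
Posterior ∝ prior × likelihood. Numerator for I: 0.51·0.0943396 = 0.0481132.
Normalizing constant: 0.51·0.0943396 + 0.49·0.082325 = 0.0884525.
P(I | observation) = 0.0481132 / 0.0884525 = 0.543944.

0.5439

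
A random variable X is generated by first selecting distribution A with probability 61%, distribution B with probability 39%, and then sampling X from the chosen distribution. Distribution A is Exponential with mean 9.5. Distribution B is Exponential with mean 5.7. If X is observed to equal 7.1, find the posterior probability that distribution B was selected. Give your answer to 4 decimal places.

Likelihoods f(7.1 | ·): A: 0.0498538; B: 0.0504849.
Posterior ∝ prior × likelihood. Numerator for B: 0.39·0.0504849 = 0.0196891.
Normalizing constant: 0.61·0.0498538 + 0.39·0.0504849 = 0.0501.
P(B | observation) = 0.0196891 / 0.0501 = 0.392997.

0.3930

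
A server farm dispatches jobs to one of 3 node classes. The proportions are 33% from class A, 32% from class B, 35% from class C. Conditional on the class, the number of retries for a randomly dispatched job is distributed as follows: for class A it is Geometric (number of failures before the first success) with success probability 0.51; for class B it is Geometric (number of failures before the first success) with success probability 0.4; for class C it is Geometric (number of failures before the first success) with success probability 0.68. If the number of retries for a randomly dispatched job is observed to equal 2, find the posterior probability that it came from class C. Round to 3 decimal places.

0.220

Likelihoods P(X=2 | ·): A: 0.122451; B: 0.144; C: 0.069632.
Posterior ∝ prior × likelihood. Numerator for C: 0.35·0.069632 = 0.0243712.
Normalizing constant: 0.33·0.122451 + 0.32·0.144 + 0.35·0.069632 = 0.11086.
P(C | observation) = 0.0243712 / 0.11086 = 0.219838.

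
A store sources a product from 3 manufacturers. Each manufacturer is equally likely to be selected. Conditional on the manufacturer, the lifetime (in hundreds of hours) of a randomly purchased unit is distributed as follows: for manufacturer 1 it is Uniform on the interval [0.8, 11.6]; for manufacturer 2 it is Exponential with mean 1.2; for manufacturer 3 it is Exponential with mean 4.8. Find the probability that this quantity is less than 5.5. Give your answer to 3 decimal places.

0.702

Conditional on each manufacturer, P(X < 5.5): 1: 0.435185; 2: 0.989779; 3: 0.682041.
By total probability, P(X < 5.5) = 0.333333·0.435185 + 0.333333·0.989779 + 0.333333·0.682041 = 0.702335.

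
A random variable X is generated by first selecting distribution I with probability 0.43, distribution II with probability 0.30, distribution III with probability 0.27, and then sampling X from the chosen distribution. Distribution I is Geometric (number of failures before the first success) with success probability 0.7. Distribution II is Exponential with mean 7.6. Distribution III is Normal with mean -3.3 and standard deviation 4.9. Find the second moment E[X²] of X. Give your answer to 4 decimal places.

For each component E[X²] = Var + (mean)², giving I: 0.795918; II: 115.52; III: 34.9.
Overall E[X²] = 0.43·0.795918 + 0.3·115.52 + 0.27·34.9 = 44.4212.

44.4212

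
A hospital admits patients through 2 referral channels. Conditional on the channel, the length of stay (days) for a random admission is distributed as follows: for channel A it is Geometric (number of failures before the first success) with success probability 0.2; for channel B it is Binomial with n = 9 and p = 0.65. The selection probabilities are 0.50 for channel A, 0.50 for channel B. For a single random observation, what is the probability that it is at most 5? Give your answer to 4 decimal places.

0.5645

Conditional on each channel, P(X ≤ 5): A: 0.737856; B: 0.391106.
By total probability, P(X ≤ 5) = 0.5·0.737856 + 0.5·0.391106 = 0.564481.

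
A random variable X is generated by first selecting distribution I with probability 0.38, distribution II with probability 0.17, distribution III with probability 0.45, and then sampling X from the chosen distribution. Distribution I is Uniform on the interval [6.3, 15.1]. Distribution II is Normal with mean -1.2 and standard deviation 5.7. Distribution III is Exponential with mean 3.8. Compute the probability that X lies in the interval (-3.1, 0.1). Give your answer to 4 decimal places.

Conditional on each component, P(-3.1 < X < 0.1): I: 0; II: 0.220763; III: 0.0259725.
By total probability, P(-3.1 < X < 0.1) = 0.38·0 + 0.17·0.220763 + 0.45·0.0259725 = 0.0492173.

0.0492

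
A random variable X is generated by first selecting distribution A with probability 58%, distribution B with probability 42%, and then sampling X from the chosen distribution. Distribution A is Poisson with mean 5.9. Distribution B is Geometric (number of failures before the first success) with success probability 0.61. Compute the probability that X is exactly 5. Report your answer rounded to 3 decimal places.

Conditional on each component, P(X = 5): A: 0.163208; B: 0.00550368.
By total probability, P(X = 5) = 0.58·0.163208 + 0.42·0.00550368 = 0.0969722.

0.097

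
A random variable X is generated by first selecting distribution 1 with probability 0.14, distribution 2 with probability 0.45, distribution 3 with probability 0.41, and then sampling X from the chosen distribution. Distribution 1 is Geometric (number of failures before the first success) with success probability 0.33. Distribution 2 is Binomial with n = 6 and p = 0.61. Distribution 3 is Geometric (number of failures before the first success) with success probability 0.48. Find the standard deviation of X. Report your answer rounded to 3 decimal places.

1.968

Per component, 1: μ=2.0303, E[X²]=10.2746; 2: μ=3.66, E[X²]=14.823; 3: μ=1.08333, E[X²]=3.43056.
E[X] = 0.14·2.0303 + 0.45·3.66 + 0.41·1.08333 = 2.37541.
E[X²] = 0.14·10.2746 + 0.45·14.823 + 0.41·3.43056 = 9.51532.
Var(X) = E[X²] − (E[X])² = 9.51532 − 5.64257 = 3.87275.
SD(X) = √3.87275 = 1.96793.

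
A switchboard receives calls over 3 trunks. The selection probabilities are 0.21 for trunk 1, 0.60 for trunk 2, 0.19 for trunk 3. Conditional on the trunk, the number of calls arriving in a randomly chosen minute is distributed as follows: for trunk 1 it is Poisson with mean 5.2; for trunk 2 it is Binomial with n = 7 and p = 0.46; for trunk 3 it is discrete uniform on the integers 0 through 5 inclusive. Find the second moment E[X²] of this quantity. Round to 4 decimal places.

15.7764

For each component E[X²] = Var + (mean)², giving 1: 32.24; 2: 12.1072; 3: 9.16667.
Overall E[X²] = 0.21·32.24 + 0.6·12.1072 + 0.19·9.16667 = 15.7764.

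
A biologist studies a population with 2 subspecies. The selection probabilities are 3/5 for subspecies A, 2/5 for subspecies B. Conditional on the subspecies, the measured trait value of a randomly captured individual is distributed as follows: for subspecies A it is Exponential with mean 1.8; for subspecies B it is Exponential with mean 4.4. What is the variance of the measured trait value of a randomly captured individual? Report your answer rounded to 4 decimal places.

11.3104

Per component, A: μ=1.8, E[X²]=6.48; B: μ=4.4, E[X²]=38.72.
E[X] = 0.6·1.8 + 0.4·4.4 = 2.84.
E[X²] = 0.6·6.48 + 0.4·38.72 = 19.376.
Var(X) = E[X²] − (E[X])² = 19.376 − 8.0656 = 11.3104.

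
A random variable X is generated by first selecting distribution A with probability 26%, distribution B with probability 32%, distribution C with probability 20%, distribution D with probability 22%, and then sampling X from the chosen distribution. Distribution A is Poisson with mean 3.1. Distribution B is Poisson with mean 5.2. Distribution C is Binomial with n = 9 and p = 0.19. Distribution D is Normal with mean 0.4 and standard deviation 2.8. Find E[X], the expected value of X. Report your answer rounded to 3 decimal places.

2.900

Component means — A: 3.1; B: 5.2; C: 1.71; D: 0.4.
E[X] = 0.26·3.1 + 0.32·5.2 + 0.2·1.71 + 0.22·0.4 = 2.9.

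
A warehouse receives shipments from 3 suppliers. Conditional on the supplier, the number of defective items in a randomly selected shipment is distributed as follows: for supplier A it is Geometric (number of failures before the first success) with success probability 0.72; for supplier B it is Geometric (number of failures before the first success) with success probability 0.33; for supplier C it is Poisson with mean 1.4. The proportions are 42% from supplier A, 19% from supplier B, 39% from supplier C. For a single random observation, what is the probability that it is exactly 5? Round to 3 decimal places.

0.013

Conditional on each supplier, P(X = 5): A: 0.00123915; B: 0.0445541; C: 0.0110521.
By total probability, P(X = 5) = 0.42·0.00123915 + 0.19·0.0445541 + 0.39·0.0110521 = 0.0132961.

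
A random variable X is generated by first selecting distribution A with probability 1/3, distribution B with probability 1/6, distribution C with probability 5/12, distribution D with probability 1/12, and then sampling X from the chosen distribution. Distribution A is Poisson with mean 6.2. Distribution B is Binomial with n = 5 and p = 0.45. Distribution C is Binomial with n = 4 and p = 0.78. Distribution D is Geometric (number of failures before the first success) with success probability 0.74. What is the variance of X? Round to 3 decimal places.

6.102

Per component, A: μ=6.2, E[X²]=44.64; B: μ=2.25, E[X²]=6.3; C: μ=3.12, E[X²]=10.4208; D: μ=0.351351, E[X²]=0.598247.
E[X] = 0.333333·6.2 + 0.166667·2.25 + 0.416667·3.12 + 0.0833333·0.351351 = 3.77095.
E[X²] = 0.333333·44.64 + 0.166667·6.3 + 0.416667·10.4208 + 0.0833333·0.598247 = 20.3219.
Var(X) = E[X²] − (E[X])² = 20.3219 − 14.22 = 6.10182.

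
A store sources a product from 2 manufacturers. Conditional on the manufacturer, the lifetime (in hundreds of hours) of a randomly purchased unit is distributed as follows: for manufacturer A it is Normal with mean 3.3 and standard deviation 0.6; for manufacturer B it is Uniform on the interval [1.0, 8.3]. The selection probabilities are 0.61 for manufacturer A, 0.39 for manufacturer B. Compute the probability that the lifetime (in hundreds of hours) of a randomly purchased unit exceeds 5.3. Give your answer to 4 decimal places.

Conditional on each manufacturer, P(X > 5.3): A: 0.00042906; B: 0.410959.
By total probability, P(X > 5.3) = 0.61·0.00042906 + 0.39·0.410959 = 0.160536.

0.1605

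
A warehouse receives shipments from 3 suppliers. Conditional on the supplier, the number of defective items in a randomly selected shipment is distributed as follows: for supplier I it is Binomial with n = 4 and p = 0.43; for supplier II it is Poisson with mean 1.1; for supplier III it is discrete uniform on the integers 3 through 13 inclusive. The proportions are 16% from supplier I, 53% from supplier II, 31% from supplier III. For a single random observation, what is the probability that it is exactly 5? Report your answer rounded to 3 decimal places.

Conditional on each supplier, P(X = 5): I: 0; II: 0.00446744; III: 0.0909091.
By total probability, P(X = 5) = 0.16·0 + 0.53·0.00446744 + 0.31·0.0909091 = 0.0305496.

0.031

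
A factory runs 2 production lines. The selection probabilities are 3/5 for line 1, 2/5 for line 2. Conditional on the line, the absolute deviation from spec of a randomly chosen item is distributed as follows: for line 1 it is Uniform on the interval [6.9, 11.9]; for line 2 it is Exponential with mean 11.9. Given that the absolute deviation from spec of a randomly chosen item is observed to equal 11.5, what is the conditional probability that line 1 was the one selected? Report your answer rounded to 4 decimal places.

Likelihoods f(11.5 | ·): 1: 0.2; 2: 0.031971.
Posterior ∝ prior × likelihood. Numerator for 1: 0.6·0.2 = 0.12.
Normalizing constant: 0.6·0.2 + 0.4·0.031971 = 0.132788.
P(1 | observation) = 0.12 / 0.132788 = 0.903693.

0.9037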